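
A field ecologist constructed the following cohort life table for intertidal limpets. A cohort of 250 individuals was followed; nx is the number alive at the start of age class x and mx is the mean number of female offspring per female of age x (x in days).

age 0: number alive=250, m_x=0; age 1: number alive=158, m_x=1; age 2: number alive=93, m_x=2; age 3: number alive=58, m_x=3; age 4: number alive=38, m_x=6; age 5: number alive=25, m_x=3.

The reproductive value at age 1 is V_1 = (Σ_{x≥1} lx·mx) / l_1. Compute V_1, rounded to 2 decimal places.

5.20

lx = nx/n0 = nx/250: 1, 0.632, 0.372, 0.232, 0.152, 0.1
lx·mx for x ≥ 1: 0.632, 0.744, 0.696, 0.912, 0.3 → sum = 3.284
V_1 = 3.284 / l_1 = 3.284 / 0.632 = 5.196203… → 5.20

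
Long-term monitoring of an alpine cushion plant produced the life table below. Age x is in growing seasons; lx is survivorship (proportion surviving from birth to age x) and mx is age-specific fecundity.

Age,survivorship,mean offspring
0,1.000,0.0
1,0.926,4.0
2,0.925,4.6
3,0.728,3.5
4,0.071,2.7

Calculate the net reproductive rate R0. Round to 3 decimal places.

10.699

lx·mx by age: 0, 3.704, 4.255, 2.548, 0.1917
R0 = Σ lx·mx = 10.6987 → 10.699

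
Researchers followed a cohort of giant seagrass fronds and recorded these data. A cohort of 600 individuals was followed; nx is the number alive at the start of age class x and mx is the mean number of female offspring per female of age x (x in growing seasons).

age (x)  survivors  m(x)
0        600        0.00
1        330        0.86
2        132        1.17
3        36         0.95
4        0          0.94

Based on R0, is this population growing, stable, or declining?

lx = nx/n0 = nx/600: 1, 0.55, 0.22, 0.06, 0
R0 = Σ lx·mx = 0 + 0.473 + 0.2574 + 0.057 + 0 = 0.7874
R0 < 1, so the population is declining.

declining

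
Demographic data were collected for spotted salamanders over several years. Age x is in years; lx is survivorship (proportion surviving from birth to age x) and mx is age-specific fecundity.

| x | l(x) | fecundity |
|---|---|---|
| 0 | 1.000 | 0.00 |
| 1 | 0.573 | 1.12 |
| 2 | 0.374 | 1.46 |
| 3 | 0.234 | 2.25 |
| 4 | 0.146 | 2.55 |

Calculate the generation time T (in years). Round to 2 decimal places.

lx·mx: 0, 0.64176, 0.54604, 0.5265, 0.3723 → R0 = 2.0866
x·lx·mx: 0, 0.64176, 1.09208, 1.5795, 1.4892 → Σ = 4.80254
T = 4.80254 / 2.0866 = 2.30161… → 2.30

2.30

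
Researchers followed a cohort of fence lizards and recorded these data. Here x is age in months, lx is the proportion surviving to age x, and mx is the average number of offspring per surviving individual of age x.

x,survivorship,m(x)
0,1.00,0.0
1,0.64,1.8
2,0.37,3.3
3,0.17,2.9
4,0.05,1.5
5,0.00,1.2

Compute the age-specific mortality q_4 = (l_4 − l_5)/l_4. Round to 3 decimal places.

1.000

q_4 = (l_4 − l_5) / l_4 = (0.05 − 0) / 0.05
     = 0.05 / 0.05 = 1 → 1.000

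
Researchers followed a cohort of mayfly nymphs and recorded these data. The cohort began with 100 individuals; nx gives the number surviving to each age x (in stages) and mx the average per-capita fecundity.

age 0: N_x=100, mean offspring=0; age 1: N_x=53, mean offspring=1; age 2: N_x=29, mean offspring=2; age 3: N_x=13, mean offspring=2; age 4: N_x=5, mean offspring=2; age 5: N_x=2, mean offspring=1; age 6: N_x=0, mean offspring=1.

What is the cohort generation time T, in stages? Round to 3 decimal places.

1.993

lx = nx/n0 = nx/100: 1, 0.53, 0.29, 0.13, 0.05, 0.02, 0
lx·mx: 0, 0.53, 0.58, 0.26, 0.1, 0.02, 0 → R0 = 1.49
x·lx·mx: 0, 0.53, 1.16, 0.78, 0.4, 0.1, 0 → Σ = 2.97
T = 2.97 / 1.49 = 1.993289… → 1.993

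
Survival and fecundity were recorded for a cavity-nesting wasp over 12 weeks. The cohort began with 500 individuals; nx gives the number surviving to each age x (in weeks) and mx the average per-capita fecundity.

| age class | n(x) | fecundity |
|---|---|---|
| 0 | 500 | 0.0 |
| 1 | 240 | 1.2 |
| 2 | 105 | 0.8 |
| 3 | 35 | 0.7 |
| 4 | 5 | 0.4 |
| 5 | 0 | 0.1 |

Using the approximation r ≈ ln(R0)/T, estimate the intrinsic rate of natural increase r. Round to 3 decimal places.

lx = nx/n0 = nx/500: 1, 0.48, 0.21, 0.07, 0.01, 0
R0 = Σ lx·mx = 0 + 0.576 + 0.168 + 0.049 + 0.004 + 0 = 0.797
Σ x·lx·mx = 1.075; T = 1.075/0.797 = 1.34881…
r ≈ ln(R0)/T = ln(0.797)/1.34881… = -0.16822… → -0.168

-0.168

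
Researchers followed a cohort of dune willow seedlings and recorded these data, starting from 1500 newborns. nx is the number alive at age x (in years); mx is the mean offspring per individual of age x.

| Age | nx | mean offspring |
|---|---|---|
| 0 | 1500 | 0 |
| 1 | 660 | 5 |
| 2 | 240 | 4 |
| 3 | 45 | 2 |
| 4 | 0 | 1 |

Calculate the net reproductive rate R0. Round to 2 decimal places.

2.90

lx = nx/n0 = nx/1500: 1, 0.44, 0.16, 0.03, 0
lx·mx by age: 0, 2.2, 0.64, 0.06, 0
R0 = Σ lx·mx = 2.9 → 2.90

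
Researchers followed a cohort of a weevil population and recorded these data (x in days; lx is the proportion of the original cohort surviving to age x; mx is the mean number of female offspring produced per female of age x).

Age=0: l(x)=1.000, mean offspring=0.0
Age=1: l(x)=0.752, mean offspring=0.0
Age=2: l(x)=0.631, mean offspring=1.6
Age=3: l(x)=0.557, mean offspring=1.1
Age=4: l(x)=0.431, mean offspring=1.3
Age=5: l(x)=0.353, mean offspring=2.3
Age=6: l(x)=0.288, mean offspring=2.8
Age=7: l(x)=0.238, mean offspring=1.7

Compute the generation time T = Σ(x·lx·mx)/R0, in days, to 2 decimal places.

lx·mx: 0, 0, 1.0096, 0.6127, 0.5603, 0.8119, 0.8064, 0.4046 → R0 = 4.2055
x·lx·mx: 0, 0, 2.0192, 1.8381, 2.2412, 4.0595, 4.8384, 2.8322 → Σ = 17.8286
T = 17.8286 / 4.2055 = 4.239353… → 4.24

4.24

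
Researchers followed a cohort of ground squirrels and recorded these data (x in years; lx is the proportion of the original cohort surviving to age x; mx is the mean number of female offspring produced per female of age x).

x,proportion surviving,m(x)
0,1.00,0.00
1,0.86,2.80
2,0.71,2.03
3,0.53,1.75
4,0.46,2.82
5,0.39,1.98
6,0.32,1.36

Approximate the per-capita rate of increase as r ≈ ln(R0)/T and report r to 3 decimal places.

R0 = Σ lx·mx = 0 + 2.408 + 1.4413 + 0.9275 + 1.2972 + 0.7722 + 0.4352 = 7.2814
Σ x·lx·mx = 19.7341; T = 19.7341/7.2814 = 2.71021…
r ≈ ln(R0)/T = ln(7.2814)/2.71021… = 0.73254… → 0.733

0.733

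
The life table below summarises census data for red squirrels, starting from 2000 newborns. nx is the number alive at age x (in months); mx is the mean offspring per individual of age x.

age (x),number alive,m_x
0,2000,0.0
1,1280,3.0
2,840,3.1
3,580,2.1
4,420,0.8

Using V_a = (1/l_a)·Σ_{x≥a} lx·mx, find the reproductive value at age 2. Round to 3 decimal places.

lx = nx/n0 = nx/2000: 1, 0.64, 0.42, 0.29, 0.21
lx·mx for x ≥ 2: 1.302, 0.609, 0.168 → sum = 2.079
V_2 = 2.079 / l_2 = 2.079 / 0.42 = 4.95 → 4.950

4.950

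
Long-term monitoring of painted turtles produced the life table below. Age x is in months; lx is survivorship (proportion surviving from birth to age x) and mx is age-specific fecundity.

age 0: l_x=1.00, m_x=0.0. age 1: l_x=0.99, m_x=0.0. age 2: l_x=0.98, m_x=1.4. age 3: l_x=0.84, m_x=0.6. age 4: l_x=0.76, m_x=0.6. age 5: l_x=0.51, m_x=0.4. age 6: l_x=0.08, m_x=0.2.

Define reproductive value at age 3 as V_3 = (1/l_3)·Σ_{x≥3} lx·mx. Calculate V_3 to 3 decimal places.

lx·mx for x ≥ 3: 0.504, 0.456, 0.204, 0.016 → sum = 1.18
V_3 = 1.18 / l_3 = 1.18 / 0.84 = 1.404762… → 1.405

1.405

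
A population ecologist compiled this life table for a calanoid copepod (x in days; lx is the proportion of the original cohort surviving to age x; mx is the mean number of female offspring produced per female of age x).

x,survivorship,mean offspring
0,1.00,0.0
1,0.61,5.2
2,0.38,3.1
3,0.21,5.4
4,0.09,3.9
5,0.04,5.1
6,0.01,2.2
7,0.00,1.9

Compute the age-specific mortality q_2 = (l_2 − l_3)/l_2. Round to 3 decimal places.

0.447

q_2 = (l_2 − l_3) / l_2 = (0.38 − 0.21) / 0.38
     = 0.17 / 0.38 = 0.447368… → 0.447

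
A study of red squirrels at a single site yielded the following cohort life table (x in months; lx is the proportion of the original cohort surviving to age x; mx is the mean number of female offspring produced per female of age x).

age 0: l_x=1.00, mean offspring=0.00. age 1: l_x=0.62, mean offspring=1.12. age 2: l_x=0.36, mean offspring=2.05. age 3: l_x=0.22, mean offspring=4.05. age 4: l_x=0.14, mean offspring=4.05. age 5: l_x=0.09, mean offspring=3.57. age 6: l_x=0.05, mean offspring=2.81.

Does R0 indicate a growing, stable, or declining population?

growing

R0 = Σ lx·mx = 0 + 0.6944 + 0.738 + 0.891 + 0.567 + 0.3213 + 0.1405 = 3.3522
R0 > 1, so the population is growing.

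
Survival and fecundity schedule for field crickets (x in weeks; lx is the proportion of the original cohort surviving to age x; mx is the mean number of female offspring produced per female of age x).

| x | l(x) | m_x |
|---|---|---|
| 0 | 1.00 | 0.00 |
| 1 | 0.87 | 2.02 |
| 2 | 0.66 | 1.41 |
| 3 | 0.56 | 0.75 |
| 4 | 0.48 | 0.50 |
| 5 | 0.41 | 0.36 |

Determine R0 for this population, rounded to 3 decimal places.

3.496

lx·mx by age: 0, 1.7574, 0.9306, 0.42, 0.24, 0.1476
R0 = Σ lx·mx = 3.4956 → 3.496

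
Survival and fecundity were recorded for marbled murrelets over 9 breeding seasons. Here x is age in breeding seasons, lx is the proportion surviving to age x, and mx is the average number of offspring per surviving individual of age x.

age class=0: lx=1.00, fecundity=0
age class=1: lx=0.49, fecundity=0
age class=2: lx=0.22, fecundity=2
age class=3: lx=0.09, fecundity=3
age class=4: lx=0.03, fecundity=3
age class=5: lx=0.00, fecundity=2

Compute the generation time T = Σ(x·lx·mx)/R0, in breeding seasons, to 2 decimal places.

2.56

lx·mx: 0, 0, 0.44, 0.27, 0.09, 0 → R0 = 0.8
x·lx·mx: 0, 0, 0.88, 0.81, 0.36, 0 → Σ = 2.05
T = 2.05 / 0.8 = 2.5625 → 2.56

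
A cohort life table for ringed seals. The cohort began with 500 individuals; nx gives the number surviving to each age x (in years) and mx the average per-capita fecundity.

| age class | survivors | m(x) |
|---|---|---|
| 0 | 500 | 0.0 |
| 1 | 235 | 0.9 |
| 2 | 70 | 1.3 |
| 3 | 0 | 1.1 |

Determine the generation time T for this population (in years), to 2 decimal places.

lx = nx/n0 = nx/500: 1, 0.47, 0.14, 0
lx·mx: 0, 0.423, 0.182, 0 → R0 = 0.605
x·lx·mx: 0, 0.423, 0.364, 0 → Σ = 0.787
T = 0.787 / 0.605 = 1.300826… → 1.30

1.30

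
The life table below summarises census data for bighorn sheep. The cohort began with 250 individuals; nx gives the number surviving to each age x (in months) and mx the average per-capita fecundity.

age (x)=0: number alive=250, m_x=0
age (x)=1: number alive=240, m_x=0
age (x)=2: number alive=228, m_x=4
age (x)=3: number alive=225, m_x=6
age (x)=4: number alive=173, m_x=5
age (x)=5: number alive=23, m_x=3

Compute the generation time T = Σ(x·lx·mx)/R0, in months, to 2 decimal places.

3.03

lx = nx/n0 = nx/250: 1, 0.96, 0.912, 0.9, 0.692, 0.092
lx·mx: 0, 0, 3.648, 5.4, 3.46, 0.276 → R0 = 12.784
x·lx·mx: 0, 0, 7.296, 16.2, 13.84, 1.38 → Σ = 38.716
T = 38.716 / 12.784 = 3.028473… → 3.03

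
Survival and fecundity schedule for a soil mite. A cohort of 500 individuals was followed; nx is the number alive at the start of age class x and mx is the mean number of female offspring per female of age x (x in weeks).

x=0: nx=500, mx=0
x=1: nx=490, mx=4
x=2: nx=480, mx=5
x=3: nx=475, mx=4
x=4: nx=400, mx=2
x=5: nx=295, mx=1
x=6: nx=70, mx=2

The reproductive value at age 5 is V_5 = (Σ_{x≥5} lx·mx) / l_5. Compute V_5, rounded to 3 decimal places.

lx = nx/n0 = nx/500: 1, 0.98, 0.96, 0.95, 0.8, 0.59, 0.14
lx·mx for x ≥ 5: 0.59, 0.28 → sum = 0.87
V_5 = 0.87 / l_5 = 0.87 / 0.59 = 1.474576… → 1.475

1.475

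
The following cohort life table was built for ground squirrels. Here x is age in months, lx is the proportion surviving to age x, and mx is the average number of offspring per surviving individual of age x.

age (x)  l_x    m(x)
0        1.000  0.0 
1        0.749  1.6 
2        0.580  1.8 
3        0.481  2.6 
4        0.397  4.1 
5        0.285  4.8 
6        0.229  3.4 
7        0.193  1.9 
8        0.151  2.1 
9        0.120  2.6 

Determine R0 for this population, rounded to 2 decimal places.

lx·mx by age: 0, 1.1984, 1.044, 1.2506, 1.6277, 1.368, 0.7786, 0.3667, 0.3171, 0.312
R0 = Σ lx·mx = 8.2631 → 8.26

8.26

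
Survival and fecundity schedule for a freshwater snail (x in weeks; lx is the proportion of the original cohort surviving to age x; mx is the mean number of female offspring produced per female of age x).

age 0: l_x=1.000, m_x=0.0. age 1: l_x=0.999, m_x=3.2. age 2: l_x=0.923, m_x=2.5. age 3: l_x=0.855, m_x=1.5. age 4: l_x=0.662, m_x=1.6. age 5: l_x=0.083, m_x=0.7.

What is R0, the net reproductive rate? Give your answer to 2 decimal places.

lx·mx by age: 0, 3.1968, 2.3075, 1.2825, 1.0592, 0.0581
R0 = Σ lx·mx = 7.9041 → 7.90

7.90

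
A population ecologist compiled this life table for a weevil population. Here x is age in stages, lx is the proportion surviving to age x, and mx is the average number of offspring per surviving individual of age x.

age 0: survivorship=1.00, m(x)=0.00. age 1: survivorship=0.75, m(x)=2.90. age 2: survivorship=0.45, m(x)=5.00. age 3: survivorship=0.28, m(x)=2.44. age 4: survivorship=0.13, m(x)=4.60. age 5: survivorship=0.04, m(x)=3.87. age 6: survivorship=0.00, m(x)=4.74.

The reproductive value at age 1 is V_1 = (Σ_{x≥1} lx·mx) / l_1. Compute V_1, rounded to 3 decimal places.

lx·mx for x ≥ 1: 2.175, 2.25, 0.6832, 0.598, 0.1548, 0 → sum = 5.861
V_1 = 5.861 / l_1 = 5.861 / 0.75 = 7.814667… → 7.815

7.815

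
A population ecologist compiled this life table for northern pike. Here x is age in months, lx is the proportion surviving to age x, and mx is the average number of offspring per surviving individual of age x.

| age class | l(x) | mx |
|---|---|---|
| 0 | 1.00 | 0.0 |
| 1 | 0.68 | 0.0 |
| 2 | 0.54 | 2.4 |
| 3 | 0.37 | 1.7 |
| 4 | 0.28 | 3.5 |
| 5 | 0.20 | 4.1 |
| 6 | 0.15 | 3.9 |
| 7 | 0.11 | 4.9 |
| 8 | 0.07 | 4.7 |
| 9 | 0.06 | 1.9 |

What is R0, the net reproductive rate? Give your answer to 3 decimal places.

lx·mx by age: 0, 0, 1.296, 0.629, 0.98, 0.82, 0.585, 0.539, 0.329, 0.114
R0 = Σ lx·mx = 5.292 → 5.292

5.292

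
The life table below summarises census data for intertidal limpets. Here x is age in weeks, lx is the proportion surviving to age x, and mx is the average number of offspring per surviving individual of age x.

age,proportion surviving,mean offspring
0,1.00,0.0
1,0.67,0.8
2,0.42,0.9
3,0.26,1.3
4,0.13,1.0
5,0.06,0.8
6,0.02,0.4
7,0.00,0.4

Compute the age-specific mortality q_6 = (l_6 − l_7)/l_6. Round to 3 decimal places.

1.000

q_6 = (l_6 − l_7) / l_6 = (0.02 − 0) / 0.02
     = 0.02 / 0.02 = 1 → 1.000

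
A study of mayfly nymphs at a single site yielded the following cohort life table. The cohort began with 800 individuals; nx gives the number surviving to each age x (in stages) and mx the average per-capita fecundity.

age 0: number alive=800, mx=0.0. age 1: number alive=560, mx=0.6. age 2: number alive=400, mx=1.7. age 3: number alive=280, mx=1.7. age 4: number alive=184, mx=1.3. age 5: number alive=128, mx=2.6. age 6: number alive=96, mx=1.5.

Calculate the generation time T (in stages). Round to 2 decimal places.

lx = nx/n0 = nx/800: 1, 0.7, 0.5, 0.35, 0.23, 0.16, 0.12
lx·mx: 0, 0.42, 0.85, 0.595, 0.299, 0.416, 0.18 → R0 = 2.76
x·lx·mx: 0, 0.42, 1.7, 1.785, 1.196, 2.08, 1.08 → Σ = 8.261
T = 8.261 / 2.76 = 2.993116… → 2.99

2.99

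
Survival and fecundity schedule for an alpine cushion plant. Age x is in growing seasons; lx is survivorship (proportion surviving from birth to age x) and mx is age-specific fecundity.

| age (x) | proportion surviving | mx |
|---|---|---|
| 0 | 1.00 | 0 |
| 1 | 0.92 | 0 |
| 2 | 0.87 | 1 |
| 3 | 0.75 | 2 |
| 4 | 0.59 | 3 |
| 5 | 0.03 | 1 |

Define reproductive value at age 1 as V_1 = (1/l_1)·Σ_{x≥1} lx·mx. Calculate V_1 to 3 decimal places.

lx·mx for x ≥ 1: 0, 0.87, 1.5, 1.77, 0.03 → sum = 4.17
V_1 = 4.17 / l_1 = 4.17 / 0.92 = 4.532609… → 4.533

4.533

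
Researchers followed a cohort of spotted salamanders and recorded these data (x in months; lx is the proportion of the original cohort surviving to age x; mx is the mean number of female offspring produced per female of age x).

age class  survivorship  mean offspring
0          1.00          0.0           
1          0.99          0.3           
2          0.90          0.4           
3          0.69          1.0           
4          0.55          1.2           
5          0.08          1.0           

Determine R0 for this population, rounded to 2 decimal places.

lx·mx by age: 0, 0.297, 0.36, 0.69, 0.66, 0.08
R0 = Σ lx·mx = 2.087 → 2.09

2.09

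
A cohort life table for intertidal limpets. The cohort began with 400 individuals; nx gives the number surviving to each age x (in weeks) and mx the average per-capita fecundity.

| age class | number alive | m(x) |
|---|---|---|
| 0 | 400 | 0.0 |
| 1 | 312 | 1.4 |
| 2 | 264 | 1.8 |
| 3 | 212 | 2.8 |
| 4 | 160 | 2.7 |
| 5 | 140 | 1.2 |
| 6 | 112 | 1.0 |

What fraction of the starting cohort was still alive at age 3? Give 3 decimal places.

0.530

l_3 = n_3/n_0 = 212/400 = 0.53 → 0.530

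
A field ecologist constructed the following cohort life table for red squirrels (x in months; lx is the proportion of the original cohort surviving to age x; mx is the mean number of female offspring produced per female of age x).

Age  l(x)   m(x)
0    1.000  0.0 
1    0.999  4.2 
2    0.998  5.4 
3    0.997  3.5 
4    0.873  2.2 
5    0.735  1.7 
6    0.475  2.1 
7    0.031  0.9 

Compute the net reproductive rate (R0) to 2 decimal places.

lx·mx by age: 0, 4.1958, 5.3892, 3.4895, 1.9206, 1.2495, 0.9975, 0.0279
R0 = Σ lx·mx = 17.27 → 17.27

17.27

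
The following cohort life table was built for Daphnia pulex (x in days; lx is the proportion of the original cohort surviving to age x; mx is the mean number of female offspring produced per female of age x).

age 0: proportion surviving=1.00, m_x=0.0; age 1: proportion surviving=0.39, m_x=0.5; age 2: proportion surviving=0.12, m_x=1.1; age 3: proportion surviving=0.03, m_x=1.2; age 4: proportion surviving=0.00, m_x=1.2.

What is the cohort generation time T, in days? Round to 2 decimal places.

lx·mx: 0, 0.195, 0.132, 0.036, 0 → R0 = 0.363
x·lx·mx: 0, 0.195, 0.264, 0.108, 0 → Σ = 0.567
T = 0.567 / 0.363 = 1.561983… → 1.56

1.56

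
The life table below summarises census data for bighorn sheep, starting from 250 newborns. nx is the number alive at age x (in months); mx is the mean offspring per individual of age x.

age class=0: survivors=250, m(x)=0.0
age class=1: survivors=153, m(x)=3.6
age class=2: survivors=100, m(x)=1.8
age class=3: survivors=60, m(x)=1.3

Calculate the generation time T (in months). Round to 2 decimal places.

lx = nx/n0 = nx/250: 1, 0.612, 0.4, 0.24
lx·mx: 0, 2.2032, 0.72, 0.312 → R0 = 3.2352
x·lx·mx: 0, 2.2032, 1.44, 0.936 → Σ = 4.5792
T = 4.5792 / 3.2352 = 1.41543… → 1.42

1.42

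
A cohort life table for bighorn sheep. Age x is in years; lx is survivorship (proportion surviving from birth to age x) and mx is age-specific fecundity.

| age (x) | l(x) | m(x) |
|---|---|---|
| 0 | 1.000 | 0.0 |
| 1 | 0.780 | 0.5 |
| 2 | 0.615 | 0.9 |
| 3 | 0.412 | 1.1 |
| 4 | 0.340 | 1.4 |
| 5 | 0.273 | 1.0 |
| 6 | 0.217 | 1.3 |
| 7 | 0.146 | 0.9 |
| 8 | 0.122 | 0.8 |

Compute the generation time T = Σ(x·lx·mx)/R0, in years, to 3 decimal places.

lx·mx: 0, 0.39, 0.5535, 0.4532, 0.476, 0.273, 0.2821, 0.1314, 0.0976 → R0 = 2.6568
x·lx·mx: 0, 0.39, 1.107, 1.3596, 1.904, 1.365, 1.6926, 0.9198, 0.7808 → Σ = 9.5188
T = 9.5188 / 2.6568 = 3.582806… → 3.583

3.583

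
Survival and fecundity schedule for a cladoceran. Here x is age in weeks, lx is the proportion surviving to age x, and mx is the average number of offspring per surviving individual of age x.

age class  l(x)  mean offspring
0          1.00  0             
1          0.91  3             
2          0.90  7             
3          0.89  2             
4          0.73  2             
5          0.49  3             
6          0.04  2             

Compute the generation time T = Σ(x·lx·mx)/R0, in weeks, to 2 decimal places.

2.48

lx·mx: 0, 2.73, 6.3, 1.78, 1.46, 1.47, 0.08 → R0 = 13.82
x·lx·mx: 0, 2.73, 12.6, 5.34, 5.84, 7.35, 0.48 → Σ = 34.34
T = 34.34 / 13.82 = 2.484805… → 2.48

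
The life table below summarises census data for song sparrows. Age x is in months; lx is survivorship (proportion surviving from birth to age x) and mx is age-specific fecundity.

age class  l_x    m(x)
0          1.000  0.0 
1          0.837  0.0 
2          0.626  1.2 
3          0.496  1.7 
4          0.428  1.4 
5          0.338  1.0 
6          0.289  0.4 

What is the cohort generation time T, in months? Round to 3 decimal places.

lx·mx: 0, 0, 0.7512, 0.8432, 0.5992, 0.338, 0.1156 → R0 = 2.6472
x·lx·mx: 0, 0, 1.5024, 2.5296, 2.3968, 1.69, 0.6936 → Σ = 8.8124
T = 8.8124 / 2.6472 = 3.328951… → 3.329

3.329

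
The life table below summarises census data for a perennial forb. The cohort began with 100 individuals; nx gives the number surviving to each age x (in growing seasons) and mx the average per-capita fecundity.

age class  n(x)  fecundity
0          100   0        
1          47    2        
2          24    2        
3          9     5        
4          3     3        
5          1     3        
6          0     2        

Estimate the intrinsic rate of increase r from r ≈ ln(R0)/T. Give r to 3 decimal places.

0.364

lx = nx/n0 = nx/100: 1, 0.47, 0.24, 0.09, 0.03, 0.01, 0
R0 = Σ lx·mx = 0 + 0.94 + 0.48 + 0.45 + 0.09 + 0.03 + 0 = 1.99
Σ x·lx·mx = 3.76; T = 3.76/1.99 = 1.88945…
r ≈ ln(R0)/T = ln(1.99)/1.88945… = 0.3642… → 0.364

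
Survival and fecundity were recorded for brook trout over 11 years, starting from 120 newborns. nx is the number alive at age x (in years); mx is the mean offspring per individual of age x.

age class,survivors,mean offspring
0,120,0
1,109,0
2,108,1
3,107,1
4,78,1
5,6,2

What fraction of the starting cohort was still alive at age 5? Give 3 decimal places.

0.050

l_5 = n_5/n_0 = 6/120 = 0.05 → 0.050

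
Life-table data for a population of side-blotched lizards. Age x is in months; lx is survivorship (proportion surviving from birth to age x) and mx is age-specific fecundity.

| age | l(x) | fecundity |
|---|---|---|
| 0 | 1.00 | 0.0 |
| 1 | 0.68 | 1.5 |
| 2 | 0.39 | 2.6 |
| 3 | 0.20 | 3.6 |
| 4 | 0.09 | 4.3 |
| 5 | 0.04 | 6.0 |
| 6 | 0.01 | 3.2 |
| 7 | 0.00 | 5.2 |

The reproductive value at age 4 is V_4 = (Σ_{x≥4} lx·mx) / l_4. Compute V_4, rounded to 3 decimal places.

lx·mx for x ≥ 4: 0.387, 0.24, 0.032, 0 → sum = 0.659
V_4 = 0.659 / l_4 = 0.659 / 0.09 = 7.322222… → 7.322

7.322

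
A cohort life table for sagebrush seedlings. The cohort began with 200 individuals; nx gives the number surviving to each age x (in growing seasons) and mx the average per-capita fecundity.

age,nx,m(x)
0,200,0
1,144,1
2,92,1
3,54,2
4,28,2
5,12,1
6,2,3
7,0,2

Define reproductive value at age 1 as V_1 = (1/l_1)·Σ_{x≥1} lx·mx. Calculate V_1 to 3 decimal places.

lx = nx/n0 = nx/200: 1, 0.72, 0.46, 0.27, 0.14, 0.06, 0.01, 0
lx·mx for x ≥ 1: 0.72, 0.46, 0.54, 0.28, 0.06, 0.03, 0 → sum = 2.09
V_1 = 2.09 / l_1 = 2.09 / 0.72 = 2.902778… → 2.903

2.903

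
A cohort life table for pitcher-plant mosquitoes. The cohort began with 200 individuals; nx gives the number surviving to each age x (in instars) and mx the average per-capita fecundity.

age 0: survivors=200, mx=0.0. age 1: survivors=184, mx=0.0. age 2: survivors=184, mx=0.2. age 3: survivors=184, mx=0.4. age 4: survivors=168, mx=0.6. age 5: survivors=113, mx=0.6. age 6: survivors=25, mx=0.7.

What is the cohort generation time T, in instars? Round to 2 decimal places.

3.85

lx = nx/n0 = nx/200: 1, 0.92, 0.92, 0.92, 0.84, 0.565, 0.125
lx·mx: 0, 0, 0.184, 0.368, 0.504, 0.339, 0.0875 → R0 = 1.4825
x·lx·mx: 0, 0, 0.368, 1.104, 2.016, 1.695, 0.525 → Σ = 5.708
T = 5.708 / 1.4825 = 3.850253… → 3.85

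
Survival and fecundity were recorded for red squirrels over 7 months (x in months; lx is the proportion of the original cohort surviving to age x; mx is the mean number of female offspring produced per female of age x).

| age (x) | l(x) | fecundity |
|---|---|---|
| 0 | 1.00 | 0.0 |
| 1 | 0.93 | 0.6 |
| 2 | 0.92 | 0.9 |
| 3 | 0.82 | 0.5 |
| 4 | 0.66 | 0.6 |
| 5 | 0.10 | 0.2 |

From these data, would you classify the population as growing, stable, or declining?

growing

R0 = Σ lx·mx = 0 + 0.558 + 0.828 + 0.41 + 0.396 + 0.02 = 2.212
R0 > 1, so the population is growing.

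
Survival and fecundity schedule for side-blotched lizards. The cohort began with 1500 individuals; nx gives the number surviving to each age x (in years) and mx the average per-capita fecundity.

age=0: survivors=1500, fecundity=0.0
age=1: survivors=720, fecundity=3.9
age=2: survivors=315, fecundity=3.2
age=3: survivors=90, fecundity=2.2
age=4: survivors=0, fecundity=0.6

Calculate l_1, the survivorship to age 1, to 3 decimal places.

0.480

l_1 = n_1/n_0 = 720/1500 = 0.48 → 0.480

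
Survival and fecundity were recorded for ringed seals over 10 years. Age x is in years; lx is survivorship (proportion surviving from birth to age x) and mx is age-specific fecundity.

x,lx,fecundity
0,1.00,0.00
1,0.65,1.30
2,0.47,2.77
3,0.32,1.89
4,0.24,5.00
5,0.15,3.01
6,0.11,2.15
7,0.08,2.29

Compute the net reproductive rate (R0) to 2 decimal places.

4.82

lx·mx by age: 0, 0.845, 1.3019, 0.6048, 1.2, 0.4515, 0.2365, 0.1832
R0 = Σ lx·mx = 4.8229 → 4.82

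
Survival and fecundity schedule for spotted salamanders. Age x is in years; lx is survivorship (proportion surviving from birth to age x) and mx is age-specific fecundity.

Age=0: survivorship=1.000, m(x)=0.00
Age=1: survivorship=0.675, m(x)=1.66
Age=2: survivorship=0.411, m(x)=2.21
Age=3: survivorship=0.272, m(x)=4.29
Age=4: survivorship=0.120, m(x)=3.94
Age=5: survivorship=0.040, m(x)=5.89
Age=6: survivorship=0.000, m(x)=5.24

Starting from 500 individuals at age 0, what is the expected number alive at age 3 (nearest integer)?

Expected survivors = N0 · l_3 = 500 × 0.272 = 136 → 136

136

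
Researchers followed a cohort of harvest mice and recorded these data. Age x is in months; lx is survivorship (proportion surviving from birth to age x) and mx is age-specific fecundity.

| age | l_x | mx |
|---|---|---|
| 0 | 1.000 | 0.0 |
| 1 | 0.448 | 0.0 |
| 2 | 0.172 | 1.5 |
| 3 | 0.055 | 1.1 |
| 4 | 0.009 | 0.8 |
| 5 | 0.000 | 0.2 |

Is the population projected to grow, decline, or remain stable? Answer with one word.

R0 = Σ lx·mx = 0 + 0 + 0.258 + 0.0605 + 0.0072 + 0 = 0.3257
R0 < 1, so the population is declining.

declining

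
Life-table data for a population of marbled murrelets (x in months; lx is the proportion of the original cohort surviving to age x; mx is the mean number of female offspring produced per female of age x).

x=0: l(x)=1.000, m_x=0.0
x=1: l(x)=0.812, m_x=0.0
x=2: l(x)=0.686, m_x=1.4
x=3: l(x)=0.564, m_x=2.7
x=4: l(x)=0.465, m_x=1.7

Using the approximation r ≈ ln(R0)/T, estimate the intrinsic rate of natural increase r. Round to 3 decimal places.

0.402

R0 = Σ lx·mx = 0 + 0 + 0.9604 + 1.5228 + 0.7905 = 3.2737
Σ x·lx·mx = 9.6512; T = 9.6512/3.2737 = 2.9481…
r ≈ ln(R0)/T = ln(3.2737)/2.9481… = 0.40227… → 0.402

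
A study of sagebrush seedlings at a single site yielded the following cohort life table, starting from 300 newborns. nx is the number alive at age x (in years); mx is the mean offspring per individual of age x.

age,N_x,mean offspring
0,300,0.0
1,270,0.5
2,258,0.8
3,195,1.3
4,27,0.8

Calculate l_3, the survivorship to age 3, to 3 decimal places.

0.650

l_3 = n_3/n_0 = 195/300 = 0.65 → 0.650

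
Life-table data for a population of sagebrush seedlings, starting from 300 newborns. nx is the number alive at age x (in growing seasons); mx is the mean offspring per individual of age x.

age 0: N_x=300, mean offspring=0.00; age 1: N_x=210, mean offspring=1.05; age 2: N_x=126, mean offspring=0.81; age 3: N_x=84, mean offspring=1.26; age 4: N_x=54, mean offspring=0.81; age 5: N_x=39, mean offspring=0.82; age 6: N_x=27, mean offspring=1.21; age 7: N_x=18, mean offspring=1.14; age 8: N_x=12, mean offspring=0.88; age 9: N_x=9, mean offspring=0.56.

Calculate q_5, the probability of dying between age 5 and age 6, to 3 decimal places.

0.308

lx = nx/n0 = nx/300: 1, 0.7, 0.42, 0.28, 0.18, 0.13, 0.09, 0.06, 0.04, 0.03
q_5 = (l_5 − l_6) / l_5 = (0.13 − 0.09) / 0.13
     = 0.04 / 0.13 = 0.307692… → 0.308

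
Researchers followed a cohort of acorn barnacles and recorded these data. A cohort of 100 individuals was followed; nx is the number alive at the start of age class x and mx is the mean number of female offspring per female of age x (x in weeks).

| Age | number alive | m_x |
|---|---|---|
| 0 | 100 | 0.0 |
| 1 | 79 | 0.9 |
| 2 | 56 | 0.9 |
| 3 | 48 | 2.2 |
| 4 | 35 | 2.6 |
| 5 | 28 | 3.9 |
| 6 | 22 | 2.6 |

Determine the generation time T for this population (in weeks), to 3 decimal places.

3.595

lx = nx/n0 = nx/100: 1, 0.79, 0.56, 0.48, 0.35, 0.28, 0.22
lx·mx: 0, 0.711, 0.504, 1.056, 0.91, 1.092, 0.572 → R0 = 4.845
x·lx·mx: 0, 0.711, 1.008, 3.168, 3.64, 5.46, 3.432 → Σ = 17.419
T = 17.419 / 4.845 = 3.595253… → 3.595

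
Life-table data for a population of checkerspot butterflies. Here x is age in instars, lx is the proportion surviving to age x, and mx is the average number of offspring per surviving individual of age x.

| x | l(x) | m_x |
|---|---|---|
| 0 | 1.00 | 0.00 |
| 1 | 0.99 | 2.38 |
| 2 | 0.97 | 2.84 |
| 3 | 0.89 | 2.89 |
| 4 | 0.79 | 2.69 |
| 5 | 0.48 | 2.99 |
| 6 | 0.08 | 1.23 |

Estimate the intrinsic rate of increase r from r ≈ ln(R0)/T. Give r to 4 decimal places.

0.8648

R0 = Σ lx·mx = 0 + 2.3562 + 2.7548 + 2.5721 + 2.1251 + 1.4352 + 0.0984 = 11.3418
Σ x·lx·mx = 31.8489; T = 31.8489/11.3418 = 2.8081…
r ≈ ln(R0)/T = ln(11.3418)/2.8081… = 0.864818… → 0.8648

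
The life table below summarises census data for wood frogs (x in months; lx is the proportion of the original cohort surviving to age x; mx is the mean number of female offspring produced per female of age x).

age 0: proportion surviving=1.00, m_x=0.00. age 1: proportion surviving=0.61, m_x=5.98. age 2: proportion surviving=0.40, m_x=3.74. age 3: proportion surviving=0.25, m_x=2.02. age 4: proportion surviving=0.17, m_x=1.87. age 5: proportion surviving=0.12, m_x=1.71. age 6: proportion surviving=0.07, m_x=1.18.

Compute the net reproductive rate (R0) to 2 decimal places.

lx·mx by age: 0, 3.6478, 1.496, 0.505, 0.3179, 0.2052, 0.0826
R0 = Σ lx·mx = 6.2545 → 6.25

6.25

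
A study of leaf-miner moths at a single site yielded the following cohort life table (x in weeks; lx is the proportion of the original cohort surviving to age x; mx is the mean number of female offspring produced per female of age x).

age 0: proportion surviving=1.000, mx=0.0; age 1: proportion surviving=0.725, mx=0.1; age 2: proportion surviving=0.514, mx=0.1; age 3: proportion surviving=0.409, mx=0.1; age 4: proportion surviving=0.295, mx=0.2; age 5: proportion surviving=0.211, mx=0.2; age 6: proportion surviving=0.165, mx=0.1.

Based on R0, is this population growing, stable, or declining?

R0 = Σ lx·mx = 0 + 0.0725 + 0.0514 + 0.0409 + 0.059 + 0.0422 + 0.0165 = 0.2825
R0 < 1, so the population is declining.

declining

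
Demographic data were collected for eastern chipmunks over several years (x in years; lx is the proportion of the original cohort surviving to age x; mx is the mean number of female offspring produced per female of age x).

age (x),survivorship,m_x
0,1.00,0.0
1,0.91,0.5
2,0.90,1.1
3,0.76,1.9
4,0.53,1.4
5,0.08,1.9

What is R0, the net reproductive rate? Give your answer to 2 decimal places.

lx·mx by age: 0, 0.455, 0.99, 1.444, 0.742, 0.152
R0 = Σ lx·mx = 3.783 → 3.78

3.78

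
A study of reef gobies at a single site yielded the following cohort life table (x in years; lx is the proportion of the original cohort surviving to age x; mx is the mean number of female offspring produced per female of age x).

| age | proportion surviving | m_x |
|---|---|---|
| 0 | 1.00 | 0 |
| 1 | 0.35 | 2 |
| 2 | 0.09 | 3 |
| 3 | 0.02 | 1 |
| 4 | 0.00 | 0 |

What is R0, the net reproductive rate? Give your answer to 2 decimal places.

lx·mx by age: 0, 0.7, 0.27, 0.02, 0
R0 = Σ lx·mx = 0.99 → 0.99

0.99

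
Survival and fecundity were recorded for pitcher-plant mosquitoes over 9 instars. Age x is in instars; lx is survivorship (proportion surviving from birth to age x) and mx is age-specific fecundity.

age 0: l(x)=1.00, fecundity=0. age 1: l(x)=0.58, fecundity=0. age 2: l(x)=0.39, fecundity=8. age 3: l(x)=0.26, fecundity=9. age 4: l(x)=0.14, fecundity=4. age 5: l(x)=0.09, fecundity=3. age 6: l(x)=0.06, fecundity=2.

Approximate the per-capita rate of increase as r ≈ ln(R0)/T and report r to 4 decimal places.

R0 = Σ lx·mx = 0 + 0 + 3.12 + 2.34 + 0.56 + 0.27 + 0.12 = 6.41
Σ x·lx·mx = 17.57; T = 17.57/6.41 = 2.74103…
r ≈ ln(R0)/T = ln(6.41)/2.74103… = 0.677796… → 0.6778

0.6778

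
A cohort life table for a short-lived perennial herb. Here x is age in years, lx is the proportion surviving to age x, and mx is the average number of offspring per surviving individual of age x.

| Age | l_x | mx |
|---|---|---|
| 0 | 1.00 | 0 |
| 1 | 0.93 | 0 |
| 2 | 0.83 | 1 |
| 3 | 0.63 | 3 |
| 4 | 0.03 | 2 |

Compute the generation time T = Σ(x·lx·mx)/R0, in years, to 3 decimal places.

lx·mx: 0, 0, 0.83, 1.89, 0.06 → R0 = 2.78
x·lx·mx: 0, 0, 1.66, 5.67, 0.24 → Σ = 7.57
T = 7.57 / 2.78 = 2.723022… → 2.723

2.723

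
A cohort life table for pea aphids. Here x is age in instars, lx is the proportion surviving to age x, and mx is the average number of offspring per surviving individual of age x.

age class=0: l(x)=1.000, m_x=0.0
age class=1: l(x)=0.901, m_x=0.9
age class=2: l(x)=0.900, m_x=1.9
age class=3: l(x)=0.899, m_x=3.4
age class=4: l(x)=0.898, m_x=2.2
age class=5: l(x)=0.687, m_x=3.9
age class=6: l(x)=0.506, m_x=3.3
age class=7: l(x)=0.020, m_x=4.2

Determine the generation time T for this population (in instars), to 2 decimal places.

lx·mx: 0, 0.8109, 1.71, 3.0566, 1.9756, 2.6793, 1.6698, 0.084 → R0 = 11.9862
x·lx·mx: 0, 0.8109, 3.42, 9.1698, 7.9024, 13.3965, 10.0188, 0.588 → Σ = 45.3064
T = 45.3064 / 11.9862 = 3.77988… → 3.78

3.78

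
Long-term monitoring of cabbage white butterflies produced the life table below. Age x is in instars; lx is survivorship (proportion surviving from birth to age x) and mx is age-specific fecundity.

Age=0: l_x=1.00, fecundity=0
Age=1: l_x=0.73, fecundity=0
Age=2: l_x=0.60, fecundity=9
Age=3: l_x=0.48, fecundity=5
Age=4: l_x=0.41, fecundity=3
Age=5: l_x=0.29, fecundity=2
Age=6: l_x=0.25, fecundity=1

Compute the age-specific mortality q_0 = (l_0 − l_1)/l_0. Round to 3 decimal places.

0.270

q_0 = (l_0 − l_1) / l_0 = (1 − 0.73) / 1
     = 0.27 / 1 = 0.27 → 0.270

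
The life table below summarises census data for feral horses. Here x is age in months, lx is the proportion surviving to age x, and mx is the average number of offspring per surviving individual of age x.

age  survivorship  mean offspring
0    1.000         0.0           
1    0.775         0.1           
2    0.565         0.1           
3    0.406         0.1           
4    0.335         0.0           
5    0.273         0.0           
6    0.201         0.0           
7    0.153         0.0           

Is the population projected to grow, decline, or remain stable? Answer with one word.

declining

R0 = Σ lx·mx = 0 + 0.0775 + 0.0565 + 0.0406 + 0 + 0 + 0 + 0 = 0.1746
R0 < 1, so the population is declining.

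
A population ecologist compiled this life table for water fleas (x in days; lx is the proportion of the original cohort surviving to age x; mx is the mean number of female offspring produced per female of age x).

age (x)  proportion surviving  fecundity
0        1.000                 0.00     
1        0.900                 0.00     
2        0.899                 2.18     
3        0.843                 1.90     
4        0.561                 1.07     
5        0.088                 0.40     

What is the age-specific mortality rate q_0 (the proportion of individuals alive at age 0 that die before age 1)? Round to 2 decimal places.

q_0 = (l_0 − l_1) / l_0 = (1 − 0.9) / 1
     = 0.1 / 1 = 0.1 → 0.10

0.10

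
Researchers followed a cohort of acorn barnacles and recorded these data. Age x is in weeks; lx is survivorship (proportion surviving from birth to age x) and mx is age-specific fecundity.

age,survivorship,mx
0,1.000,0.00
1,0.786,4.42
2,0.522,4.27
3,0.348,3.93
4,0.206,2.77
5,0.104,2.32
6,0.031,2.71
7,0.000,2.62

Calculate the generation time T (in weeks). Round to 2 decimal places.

2.01

lx·mx: 0, 3.47412, 2.22894, 1.36764, 0.57062, 0.24128, 0.08401, 0 → R0 = 7.96661
x·lx·mx: 0, 3.47412, 4.45788, 4.10292, 2.28248, 1.2064, 0.50406, 0 → Σ = 16.02786
T = 16.02786 / 7.96661 = 2.01188… → 2.01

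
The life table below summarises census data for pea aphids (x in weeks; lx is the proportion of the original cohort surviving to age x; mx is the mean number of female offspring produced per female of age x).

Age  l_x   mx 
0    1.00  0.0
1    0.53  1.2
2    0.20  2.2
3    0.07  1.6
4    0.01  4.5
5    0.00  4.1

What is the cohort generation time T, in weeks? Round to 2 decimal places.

lx·mx: 0, 0.636, 0.44, 0.112, 0.045, 0 → R0 = 1.233
x·lx·mx: 0, 0.636, 0.88, 0.336, 0.18, 0 → Σ = 2.032
T = 2.032 / 1.233 = 1.648013… → 1.65

1.65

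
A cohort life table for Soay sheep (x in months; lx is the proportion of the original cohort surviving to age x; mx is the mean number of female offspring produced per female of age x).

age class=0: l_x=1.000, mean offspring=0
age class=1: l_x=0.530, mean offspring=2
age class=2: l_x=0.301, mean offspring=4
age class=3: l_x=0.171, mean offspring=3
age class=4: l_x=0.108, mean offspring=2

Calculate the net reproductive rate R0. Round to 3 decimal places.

2.993

lx·mx by age: 0, 1.06, 1.204, 0.513, 0.216
R0 = Σ lx·mx = 2.993 → 2.993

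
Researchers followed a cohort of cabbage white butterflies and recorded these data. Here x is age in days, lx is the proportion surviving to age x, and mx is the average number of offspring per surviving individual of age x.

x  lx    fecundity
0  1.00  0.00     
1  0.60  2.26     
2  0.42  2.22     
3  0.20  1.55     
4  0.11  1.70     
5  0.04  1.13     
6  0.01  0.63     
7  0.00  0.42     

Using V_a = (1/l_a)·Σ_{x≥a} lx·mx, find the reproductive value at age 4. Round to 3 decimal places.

2.168

lx·mx for x ≥ 4: 0.187, 0.0452, 0.0063, 0 → sum = 0.2385
V_4 = 0.2385 / l_4 = 0.2385 / 0.11 = 2.168182… → 2.168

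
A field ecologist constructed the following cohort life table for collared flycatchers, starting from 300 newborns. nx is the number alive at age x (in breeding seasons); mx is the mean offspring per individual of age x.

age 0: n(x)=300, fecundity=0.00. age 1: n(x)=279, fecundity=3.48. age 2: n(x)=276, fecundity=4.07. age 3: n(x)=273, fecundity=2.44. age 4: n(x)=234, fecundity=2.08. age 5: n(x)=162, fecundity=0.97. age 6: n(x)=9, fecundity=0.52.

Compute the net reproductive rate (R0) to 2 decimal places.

lx = nx/n0 = nx/300: 1, 0.93, 0.92, 0.91, 0.78, 0.54, 0.03
lx·mx by age: 0, 3.2364, 3.7444, 2.2204, 1.6224, 0.5238, 0.0156
R0 = Σ lx·mx = 11.363 → 11.36

11.36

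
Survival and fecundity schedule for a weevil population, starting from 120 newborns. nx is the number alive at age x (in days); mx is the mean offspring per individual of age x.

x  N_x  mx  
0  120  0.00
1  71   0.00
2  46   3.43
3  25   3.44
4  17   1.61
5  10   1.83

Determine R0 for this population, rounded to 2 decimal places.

lx = nx/n0 = nx/120: 1, 0.59167…, 0.38333…, 0.20833…, 0.14167…, 0.08333…
lx·mx by age: 0, 0, 1.314833…, 0.716667…, 0.228083…, 0.1525…
R0 = Σ lx·mx = 2.412083… → 2.41

2.41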